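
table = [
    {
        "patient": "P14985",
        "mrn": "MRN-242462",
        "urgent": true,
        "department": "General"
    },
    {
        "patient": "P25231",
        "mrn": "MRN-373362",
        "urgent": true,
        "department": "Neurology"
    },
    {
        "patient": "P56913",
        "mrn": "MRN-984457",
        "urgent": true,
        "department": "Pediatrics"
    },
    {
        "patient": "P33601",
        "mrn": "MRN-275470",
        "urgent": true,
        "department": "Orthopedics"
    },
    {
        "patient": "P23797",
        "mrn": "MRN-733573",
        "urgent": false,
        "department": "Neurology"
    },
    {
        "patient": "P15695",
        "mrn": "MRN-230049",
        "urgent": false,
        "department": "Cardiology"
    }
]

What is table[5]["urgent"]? False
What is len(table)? 6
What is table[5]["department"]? "Cardiology"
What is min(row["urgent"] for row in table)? False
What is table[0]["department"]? "General"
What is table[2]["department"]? "Pediatrics"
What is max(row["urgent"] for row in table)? True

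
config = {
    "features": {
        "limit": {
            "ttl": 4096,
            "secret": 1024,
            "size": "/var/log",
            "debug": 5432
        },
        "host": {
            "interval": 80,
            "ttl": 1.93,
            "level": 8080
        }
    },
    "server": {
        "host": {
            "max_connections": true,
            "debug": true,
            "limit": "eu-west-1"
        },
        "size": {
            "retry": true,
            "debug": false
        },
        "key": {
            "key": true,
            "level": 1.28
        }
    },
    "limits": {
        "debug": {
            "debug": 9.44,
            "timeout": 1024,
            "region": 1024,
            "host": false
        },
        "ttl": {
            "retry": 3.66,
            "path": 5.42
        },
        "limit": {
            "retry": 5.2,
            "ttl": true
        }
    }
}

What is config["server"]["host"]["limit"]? "eu-west-1"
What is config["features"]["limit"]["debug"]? 5432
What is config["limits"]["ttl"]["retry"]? 3.66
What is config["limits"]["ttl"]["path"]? 5.42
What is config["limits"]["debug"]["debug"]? 9.44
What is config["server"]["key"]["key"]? True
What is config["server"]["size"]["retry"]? True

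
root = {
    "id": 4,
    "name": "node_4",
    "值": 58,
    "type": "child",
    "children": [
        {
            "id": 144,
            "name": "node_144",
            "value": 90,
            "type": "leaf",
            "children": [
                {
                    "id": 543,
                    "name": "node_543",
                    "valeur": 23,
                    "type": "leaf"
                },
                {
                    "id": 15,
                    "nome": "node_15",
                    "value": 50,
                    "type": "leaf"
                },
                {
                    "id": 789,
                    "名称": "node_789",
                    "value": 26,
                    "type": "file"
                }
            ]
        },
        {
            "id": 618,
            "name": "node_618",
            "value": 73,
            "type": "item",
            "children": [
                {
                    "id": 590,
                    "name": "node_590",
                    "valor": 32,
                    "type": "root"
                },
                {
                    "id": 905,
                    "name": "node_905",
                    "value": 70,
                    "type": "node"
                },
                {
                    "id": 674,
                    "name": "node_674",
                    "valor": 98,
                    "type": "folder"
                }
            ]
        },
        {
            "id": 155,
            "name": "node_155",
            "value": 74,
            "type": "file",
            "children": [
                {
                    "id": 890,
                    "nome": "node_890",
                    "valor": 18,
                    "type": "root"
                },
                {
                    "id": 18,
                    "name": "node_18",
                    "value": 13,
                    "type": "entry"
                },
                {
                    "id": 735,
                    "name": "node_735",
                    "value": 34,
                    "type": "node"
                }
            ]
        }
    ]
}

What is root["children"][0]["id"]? 144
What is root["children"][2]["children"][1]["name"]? "node_18"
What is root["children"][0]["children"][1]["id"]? 15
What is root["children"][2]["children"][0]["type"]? "root"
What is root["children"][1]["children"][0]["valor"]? 32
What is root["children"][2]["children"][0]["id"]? 890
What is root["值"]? 58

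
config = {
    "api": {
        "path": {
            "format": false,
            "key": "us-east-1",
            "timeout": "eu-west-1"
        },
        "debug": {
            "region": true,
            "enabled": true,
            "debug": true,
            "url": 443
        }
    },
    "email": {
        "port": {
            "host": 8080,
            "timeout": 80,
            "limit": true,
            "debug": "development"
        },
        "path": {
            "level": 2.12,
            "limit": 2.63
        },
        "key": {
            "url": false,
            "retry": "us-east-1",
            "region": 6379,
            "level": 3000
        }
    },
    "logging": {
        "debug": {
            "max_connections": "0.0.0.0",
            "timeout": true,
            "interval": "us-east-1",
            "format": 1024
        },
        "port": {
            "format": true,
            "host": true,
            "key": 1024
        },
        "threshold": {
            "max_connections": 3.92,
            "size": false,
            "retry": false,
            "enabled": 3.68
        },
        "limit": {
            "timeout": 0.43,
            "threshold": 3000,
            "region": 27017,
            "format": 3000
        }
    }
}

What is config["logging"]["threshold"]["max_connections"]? 3.92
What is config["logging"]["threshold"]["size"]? False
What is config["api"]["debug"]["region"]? True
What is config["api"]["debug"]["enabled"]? True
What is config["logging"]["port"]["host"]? True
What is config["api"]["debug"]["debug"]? True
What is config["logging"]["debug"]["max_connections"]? "0.0.0.0"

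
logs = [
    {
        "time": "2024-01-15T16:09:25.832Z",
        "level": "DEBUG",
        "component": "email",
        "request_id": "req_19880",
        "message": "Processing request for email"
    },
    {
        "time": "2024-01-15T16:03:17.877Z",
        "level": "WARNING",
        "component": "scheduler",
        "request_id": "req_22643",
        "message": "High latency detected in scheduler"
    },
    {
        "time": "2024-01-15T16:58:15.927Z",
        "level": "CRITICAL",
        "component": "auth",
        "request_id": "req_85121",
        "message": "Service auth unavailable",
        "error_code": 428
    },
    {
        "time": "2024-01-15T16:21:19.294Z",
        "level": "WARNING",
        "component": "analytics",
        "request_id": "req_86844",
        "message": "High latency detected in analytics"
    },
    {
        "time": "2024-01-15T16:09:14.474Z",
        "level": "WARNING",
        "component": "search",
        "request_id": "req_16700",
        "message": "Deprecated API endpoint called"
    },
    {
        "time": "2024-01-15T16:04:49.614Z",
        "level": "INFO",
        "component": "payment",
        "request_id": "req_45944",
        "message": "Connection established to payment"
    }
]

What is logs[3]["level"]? "WARNING"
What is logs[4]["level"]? "WARNING"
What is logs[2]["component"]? "auth"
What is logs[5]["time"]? "2024-01-15T16:04:49.614Z"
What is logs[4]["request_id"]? "req_16700"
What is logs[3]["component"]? "analytics"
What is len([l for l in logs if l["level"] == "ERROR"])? 0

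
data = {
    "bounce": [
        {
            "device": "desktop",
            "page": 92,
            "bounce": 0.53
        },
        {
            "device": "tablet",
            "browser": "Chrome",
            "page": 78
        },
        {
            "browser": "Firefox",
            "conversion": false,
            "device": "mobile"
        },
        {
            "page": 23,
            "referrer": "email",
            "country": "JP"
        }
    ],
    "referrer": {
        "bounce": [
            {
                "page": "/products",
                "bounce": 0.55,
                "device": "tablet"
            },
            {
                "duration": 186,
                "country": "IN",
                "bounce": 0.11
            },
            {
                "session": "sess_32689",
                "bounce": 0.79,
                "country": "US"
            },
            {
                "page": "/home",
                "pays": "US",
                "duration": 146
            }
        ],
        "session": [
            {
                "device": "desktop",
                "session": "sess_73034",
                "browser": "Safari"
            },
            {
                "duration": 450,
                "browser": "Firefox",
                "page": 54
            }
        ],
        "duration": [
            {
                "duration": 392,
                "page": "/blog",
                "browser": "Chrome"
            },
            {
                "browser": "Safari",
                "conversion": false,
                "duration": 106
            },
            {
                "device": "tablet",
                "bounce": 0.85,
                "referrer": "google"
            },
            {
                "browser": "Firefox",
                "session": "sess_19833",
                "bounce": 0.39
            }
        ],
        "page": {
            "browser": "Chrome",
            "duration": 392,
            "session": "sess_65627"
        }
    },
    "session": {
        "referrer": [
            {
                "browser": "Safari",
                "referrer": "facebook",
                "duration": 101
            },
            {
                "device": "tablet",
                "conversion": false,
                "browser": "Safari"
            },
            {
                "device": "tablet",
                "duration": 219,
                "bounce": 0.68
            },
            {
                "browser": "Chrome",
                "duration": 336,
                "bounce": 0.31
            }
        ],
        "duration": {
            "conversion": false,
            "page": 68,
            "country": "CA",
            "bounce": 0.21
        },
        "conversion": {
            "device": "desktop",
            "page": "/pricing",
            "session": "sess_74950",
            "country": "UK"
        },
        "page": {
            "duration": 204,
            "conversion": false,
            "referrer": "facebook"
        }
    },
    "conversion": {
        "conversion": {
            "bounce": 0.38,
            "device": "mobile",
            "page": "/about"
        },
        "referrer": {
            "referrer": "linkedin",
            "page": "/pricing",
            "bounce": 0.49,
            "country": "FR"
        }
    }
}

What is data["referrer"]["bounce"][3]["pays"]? "US"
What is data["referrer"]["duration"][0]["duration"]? 392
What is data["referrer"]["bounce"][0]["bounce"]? 0.55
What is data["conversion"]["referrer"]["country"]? "FR"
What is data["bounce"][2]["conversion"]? False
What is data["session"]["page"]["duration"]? 204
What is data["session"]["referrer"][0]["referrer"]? "facebook"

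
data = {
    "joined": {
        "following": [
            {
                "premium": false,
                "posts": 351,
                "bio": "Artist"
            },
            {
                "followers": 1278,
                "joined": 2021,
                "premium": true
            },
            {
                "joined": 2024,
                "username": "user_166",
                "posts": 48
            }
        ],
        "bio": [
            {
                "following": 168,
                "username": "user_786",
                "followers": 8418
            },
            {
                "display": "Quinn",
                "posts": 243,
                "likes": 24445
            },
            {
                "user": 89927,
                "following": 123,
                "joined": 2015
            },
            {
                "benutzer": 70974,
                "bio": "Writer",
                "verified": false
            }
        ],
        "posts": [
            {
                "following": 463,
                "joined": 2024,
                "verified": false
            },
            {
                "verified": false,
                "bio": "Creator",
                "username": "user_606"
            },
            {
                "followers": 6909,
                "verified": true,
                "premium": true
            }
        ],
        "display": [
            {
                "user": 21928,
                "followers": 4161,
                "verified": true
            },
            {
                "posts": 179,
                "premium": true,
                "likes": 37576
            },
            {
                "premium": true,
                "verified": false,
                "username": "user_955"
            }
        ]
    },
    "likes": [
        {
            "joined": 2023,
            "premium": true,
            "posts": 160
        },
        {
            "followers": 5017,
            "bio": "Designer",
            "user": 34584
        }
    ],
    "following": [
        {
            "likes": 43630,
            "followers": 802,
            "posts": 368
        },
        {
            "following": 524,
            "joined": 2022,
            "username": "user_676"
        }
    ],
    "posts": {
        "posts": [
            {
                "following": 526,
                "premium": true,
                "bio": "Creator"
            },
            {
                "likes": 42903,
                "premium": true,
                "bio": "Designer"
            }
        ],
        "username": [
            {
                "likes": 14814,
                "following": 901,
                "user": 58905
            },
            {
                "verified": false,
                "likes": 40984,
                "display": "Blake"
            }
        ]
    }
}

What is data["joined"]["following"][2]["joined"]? 2024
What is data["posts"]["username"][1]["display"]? "Blake"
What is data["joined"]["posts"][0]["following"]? 463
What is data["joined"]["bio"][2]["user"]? 89927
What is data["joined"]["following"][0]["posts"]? 351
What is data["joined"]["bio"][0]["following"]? 168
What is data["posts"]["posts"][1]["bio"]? "Designer"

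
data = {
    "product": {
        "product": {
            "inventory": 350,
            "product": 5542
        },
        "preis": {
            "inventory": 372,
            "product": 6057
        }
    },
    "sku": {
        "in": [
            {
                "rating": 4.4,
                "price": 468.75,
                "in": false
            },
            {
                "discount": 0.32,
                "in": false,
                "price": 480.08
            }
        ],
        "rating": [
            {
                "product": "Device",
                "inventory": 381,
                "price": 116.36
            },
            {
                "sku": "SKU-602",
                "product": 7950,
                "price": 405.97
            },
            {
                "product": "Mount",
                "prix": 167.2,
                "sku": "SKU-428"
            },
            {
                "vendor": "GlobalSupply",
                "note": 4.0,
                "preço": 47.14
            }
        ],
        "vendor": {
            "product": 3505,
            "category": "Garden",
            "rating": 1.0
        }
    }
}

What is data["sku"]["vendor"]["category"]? "Garden"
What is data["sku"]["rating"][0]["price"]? 116.36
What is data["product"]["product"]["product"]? 5542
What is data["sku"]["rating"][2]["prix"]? 167.2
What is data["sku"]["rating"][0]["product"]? "Device"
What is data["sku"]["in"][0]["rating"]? 4.4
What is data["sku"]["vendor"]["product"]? 3505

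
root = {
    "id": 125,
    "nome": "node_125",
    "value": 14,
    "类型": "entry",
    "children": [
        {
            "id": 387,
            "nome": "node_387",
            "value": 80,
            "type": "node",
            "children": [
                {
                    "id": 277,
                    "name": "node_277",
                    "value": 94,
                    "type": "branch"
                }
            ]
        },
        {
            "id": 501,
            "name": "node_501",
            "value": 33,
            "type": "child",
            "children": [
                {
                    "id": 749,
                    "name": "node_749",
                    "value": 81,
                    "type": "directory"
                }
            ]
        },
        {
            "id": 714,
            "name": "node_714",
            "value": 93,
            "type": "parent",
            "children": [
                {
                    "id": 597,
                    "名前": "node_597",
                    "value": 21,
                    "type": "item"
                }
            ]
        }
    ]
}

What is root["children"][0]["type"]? "node"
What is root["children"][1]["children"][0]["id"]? 749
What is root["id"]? 125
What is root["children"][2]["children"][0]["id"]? 597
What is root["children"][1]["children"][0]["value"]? 81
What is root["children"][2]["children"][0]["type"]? "item"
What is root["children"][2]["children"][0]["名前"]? "node_597"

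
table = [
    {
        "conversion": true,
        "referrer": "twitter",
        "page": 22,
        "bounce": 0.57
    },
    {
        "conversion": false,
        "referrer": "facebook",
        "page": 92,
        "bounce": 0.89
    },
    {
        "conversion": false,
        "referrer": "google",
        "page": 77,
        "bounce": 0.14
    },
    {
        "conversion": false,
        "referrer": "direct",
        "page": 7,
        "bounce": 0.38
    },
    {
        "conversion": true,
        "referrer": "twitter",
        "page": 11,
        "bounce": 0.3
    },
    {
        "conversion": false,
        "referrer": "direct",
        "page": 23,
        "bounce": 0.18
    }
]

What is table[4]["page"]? 11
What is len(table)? 6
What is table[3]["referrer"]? "direct"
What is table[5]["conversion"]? False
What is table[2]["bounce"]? 0.14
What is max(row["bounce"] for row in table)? 0.89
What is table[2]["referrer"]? "google"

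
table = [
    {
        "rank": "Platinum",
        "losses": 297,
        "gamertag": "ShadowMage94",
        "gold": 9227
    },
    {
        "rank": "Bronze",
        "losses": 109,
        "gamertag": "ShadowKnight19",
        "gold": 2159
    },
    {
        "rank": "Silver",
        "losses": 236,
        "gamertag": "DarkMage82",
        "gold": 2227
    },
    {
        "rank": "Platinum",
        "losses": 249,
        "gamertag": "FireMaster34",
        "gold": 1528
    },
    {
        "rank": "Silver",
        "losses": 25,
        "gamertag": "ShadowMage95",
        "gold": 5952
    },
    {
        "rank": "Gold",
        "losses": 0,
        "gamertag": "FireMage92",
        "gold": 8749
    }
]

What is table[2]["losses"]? 236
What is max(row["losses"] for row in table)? 297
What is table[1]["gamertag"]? "ShadowKnight19"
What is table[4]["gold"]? 5952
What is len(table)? 6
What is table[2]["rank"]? "Silver"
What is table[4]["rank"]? "Silver"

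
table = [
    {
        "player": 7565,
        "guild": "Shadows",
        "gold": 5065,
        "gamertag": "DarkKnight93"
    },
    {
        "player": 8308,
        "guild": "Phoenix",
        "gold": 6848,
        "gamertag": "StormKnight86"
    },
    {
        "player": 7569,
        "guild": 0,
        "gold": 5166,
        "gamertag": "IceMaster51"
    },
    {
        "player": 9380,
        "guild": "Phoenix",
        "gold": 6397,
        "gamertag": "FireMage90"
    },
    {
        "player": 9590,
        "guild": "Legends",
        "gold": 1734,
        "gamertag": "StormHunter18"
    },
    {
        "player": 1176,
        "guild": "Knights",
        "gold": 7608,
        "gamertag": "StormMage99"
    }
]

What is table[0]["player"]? 7565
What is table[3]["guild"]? "Phoenix"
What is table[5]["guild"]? "Knights"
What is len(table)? 6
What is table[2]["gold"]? 5166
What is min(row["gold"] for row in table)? 1734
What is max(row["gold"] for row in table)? 7608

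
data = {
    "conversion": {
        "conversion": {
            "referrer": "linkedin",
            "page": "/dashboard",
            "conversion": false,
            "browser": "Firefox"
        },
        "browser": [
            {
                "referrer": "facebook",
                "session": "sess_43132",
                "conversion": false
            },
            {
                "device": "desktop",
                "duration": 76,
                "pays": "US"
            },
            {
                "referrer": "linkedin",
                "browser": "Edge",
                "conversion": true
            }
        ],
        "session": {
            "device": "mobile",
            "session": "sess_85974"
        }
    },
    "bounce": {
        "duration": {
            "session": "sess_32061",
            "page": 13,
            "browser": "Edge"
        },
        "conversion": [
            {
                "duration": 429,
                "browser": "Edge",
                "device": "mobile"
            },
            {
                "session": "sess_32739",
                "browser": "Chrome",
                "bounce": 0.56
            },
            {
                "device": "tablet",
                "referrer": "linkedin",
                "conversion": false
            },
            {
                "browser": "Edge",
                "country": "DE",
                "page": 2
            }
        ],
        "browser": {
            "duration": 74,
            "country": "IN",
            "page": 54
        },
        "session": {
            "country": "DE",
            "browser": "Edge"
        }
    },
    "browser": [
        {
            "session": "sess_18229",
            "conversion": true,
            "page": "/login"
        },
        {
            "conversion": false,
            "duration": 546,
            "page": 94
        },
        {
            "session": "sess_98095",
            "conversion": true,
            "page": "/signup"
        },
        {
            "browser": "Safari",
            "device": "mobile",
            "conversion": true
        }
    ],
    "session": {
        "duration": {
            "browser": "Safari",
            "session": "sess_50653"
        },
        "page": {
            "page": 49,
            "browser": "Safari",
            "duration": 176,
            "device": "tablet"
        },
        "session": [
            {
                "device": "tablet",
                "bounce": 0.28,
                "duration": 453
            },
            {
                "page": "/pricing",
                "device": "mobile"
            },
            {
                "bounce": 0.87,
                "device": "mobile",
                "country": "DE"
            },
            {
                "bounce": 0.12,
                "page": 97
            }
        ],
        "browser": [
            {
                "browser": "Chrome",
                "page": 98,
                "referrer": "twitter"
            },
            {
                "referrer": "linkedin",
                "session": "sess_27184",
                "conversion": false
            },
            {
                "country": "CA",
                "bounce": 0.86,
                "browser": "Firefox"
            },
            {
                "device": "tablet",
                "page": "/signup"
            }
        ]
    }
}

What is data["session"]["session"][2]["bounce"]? 0.87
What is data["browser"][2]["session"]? "sess_98095"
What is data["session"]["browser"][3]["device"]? "tablet"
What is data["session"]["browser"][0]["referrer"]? "twitter"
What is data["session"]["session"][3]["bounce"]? 0.12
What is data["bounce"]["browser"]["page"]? 54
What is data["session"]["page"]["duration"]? 176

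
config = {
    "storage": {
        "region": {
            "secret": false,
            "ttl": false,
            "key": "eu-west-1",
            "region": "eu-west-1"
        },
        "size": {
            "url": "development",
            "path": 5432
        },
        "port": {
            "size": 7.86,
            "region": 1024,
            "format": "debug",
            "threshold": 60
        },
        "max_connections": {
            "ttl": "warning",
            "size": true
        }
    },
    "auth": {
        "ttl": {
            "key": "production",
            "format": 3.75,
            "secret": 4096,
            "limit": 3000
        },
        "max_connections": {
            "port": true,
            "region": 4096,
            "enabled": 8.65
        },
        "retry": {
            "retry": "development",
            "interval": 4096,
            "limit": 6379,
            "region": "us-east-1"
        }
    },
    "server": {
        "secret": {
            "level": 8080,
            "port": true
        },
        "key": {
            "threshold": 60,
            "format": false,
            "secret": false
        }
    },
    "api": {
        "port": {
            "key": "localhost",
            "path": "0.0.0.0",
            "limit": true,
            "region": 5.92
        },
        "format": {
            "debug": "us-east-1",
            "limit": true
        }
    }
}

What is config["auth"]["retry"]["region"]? "us-east-1"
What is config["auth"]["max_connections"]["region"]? 4096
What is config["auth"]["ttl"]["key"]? "production"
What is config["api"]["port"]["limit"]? True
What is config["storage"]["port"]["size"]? 7.86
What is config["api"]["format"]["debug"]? "us-east-1"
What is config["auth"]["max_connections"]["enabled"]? 8.65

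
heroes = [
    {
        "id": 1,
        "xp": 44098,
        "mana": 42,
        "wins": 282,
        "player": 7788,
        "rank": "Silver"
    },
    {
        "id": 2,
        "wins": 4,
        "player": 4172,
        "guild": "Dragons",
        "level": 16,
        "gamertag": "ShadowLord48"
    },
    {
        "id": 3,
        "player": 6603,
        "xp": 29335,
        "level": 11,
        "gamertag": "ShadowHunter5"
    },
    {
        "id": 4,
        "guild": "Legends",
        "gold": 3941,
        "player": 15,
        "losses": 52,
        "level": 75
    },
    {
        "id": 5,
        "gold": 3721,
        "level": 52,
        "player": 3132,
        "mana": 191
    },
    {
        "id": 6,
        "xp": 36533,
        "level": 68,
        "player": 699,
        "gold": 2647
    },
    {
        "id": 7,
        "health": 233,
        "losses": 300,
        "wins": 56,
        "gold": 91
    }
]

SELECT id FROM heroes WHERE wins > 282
[]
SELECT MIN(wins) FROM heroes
4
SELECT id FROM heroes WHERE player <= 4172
[2, 4, 5, 6]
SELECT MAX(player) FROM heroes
7788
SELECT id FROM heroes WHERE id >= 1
[1, 2, 3, 4, 5, 6, 7]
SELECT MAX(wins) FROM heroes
282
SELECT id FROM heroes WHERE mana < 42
[]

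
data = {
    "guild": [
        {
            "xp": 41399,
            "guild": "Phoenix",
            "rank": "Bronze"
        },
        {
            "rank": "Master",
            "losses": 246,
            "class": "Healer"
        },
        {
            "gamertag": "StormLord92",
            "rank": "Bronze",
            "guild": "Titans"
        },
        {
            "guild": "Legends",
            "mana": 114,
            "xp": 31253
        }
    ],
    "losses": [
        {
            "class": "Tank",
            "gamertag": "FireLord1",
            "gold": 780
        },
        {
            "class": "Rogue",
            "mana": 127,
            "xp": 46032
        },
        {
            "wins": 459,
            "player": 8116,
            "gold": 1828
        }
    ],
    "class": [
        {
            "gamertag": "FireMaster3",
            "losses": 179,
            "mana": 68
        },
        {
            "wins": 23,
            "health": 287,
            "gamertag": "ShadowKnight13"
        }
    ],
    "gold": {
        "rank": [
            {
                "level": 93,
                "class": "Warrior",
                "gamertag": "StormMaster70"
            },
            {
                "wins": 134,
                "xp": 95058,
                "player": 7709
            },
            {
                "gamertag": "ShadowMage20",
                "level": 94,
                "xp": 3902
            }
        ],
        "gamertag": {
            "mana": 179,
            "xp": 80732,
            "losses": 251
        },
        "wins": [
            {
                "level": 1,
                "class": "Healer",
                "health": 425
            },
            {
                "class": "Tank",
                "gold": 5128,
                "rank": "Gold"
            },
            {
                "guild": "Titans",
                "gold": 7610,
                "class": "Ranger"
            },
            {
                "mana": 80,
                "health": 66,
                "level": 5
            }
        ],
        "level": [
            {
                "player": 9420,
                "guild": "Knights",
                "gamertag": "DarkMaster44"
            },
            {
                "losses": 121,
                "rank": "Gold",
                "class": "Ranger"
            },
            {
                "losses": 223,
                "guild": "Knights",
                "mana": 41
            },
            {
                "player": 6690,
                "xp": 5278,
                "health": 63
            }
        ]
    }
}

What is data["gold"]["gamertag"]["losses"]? 251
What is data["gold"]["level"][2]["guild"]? "Knights"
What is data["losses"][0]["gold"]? 780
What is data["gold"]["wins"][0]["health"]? 425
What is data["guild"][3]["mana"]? 114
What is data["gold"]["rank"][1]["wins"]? 134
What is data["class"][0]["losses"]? 179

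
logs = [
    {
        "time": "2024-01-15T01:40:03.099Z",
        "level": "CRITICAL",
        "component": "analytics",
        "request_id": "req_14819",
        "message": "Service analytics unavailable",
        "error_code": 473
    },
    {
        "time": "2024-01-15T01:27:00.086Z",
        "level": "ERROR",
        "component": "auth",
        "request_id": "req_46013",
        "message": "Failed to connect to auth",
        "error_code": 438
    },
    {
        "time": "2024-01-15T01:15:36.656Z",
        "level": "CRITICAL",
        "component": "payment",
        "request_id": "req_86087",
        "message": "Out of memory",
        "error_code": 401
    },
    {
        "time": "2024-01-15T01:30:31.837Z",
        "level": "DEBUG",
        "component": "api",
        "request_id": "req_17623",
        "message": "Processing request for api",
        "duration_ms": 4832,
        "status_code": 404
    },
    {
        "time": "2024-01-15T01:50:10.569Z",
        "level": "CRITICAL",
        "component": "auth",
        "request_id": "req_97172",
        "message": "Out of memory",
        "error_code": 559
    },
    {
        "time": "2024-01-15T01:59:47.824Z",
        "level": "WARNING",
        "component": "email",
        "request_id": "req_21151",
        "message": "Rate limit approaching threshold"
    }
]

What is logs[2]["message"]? "Out of memory"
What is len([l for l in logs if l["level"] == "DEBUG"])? 1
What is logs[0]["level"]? "CRITICAL"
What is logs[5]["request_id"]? "req_21151"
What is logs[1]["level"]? "ERROR"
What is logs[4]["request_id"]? "req_97172"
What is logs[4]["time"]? "2024-01-15T01:50:10.569Z"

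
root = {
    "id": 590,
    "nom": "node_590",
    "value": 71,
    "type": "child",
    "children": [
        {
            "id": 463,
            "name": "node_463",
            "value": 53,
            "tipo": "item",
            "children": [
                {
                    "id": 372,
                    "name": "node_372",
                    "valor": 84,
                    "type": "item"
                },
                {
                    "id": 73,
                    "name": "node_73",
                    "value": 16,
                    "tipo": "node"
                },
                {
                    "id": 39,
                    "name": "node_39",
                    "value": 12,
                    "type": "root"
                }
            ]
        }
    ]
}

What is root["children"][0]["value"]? 53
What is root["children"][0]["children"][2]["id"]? 39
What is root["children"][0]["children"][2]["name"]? "node_39"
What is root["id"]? 590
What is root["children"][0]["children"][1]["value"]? 16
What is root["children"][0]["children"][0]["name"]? "node_372"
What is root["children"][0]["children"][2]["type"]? "root"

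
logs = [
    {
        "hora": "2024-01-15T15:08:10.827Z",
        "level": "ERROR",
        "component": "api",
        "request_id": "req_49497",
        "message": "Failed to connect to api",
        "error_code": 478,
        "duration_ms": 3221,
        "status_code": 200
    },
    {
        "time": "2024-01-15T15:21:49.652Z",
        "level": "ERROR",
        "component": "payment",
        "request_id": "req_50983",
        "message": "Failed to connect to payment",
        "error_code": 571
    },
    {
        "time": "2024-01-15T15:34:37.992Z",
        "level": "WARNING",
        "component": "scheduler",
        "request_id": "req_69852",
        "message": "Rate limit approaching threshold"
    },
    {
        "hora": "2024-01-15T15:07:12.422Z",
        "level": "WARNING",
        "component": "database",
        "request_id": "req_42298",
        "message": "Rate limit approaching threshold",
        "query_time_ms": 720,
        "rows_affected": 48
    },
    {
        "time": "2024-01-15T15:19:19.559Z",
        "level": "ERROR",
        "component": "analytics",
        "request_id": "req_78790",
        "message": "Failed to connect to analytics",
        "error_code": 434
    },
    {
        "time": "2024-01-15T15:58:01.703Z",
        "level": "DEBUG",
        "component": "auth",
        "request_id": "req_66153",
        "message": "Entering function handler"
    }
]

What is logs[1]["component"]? "payment"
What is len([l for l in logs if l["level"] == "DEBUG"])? 1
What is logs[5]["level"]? "DEBUG"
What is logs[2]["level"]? "WARNING"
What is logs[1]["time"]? "2024-01-15T15:21:49.652Z"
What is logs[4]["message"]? "Failed to connect to analytics"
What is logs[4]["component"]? "analytics"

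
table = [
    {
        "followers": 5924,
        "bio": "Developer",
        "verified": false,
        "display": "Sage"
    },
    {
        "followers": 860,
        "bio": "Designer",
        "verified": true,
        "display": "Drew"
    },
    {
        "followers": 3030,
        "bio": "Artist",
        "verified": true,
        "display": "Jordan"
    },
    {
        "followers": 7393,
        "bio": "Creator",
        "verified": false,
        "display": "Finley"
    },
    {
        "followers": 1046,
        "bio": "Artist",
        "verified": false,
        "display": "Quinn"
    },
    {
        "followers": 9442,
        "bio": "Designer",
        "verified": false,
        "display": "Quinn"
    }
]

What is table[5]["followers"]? 9442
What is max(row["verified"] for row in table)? True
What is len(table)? 6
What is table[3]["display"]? "Finley"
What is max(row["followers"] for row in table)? 9442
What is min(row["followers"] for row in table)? 860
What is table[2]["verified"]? True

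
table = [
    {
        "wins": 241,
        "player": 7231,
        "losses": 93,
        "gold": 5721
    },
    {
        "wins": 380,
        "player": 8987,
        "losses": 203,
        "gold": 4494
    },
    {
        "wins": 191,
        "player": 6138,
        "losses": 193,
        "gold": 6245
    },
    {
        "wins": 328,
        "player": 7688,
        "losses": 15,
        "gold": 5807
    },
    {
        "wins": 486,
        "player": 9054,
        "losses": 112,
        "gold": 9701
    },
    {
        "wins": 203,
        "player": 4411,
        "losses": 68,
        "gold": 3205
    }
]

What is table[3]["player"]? 7688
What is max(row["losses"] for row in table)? 203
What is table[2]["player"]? 6138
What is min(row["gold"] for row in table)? 3205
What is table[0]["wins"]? 241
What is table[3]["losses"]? 15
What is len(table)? 6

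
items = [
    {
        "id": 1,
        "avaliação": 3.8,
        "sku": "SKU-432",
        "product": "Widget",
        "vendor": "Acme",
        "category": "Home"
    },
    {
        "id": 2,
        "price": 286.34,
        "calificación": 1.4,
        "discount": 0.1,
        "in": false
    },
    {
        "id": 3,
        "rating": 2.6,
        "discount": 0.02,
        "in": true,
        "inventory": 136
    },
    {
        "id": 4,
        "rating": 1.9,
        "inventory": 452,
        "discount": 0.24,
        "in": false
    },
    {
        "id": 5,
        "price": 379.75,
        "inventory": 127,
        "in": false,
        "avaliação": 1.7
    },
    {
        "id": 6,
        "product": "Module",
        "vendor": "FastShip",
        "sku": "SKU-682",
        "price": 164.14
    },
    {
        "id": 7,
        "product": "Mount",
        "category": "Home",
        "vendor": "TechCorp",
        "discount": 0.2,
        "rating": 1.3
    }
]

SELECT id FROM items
[1, 2, 3, 4, 5, 6, 7]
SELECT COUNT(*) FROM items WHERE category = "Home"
2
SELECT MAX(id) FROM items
7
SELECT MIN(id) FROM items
1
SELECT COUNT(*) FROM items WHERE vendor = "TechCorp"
1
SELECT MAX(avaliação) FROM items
3.8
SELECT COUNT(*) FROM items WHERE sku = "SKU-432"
1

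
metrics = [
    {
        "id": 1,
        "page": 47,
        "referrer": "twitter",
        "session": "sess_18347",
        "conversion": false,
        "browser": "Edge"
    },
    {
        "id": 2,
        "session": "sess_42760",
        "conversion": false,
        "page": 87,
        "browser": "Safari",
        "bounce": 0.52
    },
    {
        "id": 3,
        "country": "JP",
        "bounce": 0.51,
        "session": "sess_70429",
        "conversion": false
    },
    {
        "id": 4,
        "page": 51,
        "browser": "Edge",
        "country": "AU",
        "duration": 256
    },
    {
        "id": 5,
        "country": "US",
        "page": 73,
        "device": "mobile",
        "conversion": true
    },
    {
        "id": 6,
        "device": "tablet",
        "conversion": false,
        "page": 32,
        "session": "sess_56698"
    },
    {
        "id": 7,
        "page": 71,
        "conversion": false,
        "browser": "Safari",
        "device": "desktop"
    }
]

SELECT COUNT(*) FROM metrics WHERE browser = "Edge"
2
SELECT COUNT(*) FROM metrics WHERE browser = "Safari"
2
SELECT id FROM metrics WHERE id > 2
[3, 4, 5, 6, 7]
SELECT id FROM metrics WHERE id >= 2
[2, 3, 4, 5, 6, 7]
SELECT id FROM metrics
[1, 2, 3, 4, 5, 6, 7]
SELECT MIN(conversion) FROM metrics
False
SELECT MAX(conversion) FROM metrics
True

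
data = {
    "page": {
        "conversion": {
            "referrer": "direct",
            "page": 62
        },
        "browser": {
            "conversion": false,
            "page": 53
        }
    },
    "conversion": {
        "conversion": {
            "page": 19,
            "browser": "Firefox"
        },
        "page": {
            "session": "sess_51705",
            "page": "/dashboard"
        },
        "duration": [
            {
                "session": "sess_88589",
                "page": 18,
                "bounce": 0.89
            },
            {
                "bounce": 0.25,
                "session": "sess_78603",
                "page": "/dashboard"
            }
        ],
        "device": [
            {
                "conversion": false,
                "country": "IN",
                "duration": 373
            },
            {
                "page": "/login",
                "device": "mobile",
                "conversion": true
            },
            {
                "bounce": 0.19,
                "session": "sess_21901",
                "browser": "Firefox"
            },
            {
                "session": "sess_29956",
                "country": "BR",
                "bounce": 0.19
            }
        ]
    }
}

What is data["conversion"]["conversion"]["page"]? 19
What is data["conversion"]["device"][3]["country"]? "BR"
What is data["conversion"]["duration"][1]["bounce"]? 0.25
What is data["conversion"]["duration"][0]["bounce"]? 0.89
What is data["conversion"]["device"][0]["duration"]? 373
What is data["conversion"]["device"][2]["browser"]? "Firefox"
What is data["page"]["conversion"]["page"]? 62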